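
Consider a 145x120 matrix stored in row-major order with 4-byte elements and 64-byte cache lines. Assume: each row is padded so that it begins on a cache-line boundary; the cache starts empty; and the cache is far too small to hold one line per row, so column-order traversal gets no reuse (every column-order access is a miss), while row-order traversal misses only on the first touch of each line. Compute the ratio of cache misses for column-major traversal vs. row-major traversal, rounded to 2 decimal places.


Each row occupies 120 * 4 = 480 bytes and starts on a line boundary, so it spans ceil(480 / 64) = 8 cache lines.
Row-major traversal misses (one per line touched): 145 * ceil(120 * 4 / 64) = 1160
Column-major traversal misses (no reuse, every access misses): 145 * 120 = 17400
Ratio = 17400 / 1160 = 15.0

15.0


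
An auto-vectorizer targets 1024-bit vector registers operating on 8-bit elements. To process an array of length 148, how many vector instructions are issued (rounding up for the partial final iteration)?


Width = 1024 / 8 = 128 elements per vector op
Iterations = ceil(148 / 128) = 2

2


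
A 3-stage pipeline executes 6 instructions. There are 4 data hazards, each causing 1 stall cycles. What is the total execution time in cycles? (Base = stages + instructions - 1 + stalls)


Base cycles = 3 + 6 - 1 = 8
Total stalls = 4 * 1 = 4
Total = 8 + 4 = 12

12


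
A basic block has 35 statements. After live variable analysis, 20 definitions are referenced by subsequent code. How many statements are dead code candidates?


Dead code = total statements - live definitions
= 35 - 20 = 15

15


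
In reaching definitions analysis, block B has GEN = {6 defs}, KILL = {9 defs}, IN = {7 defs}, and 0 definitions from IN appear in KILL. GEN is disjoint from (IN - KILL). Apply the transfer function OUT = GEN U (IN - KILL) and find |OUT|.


IN - KILL: 7 - 0 = 7 surviving definitions
OUT = GEN + surviving = 6 + 7 = 13

13


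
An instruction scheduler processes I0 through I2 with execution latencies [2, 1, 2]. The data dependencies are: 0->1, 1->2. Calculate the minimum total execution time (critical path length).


Compute longest path through dependency graph: dist(Ik) = max over predecessors of dist + latency(Ik).
dist(I0) = latency 2 = 2
dist(I1) = dist(I0) + 1 = 2 + 1 = 3
dist(I2) = dist(I1) + 2 = 3 + 2 = 5
Critical path = max dist = 5

5


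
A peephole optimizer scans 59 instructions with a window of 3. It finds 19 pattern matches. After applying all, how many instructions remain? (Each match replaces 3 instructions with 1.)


Each match removes 2 instructions.
Total removed = 19 * 2 = 38
Remaining = 59 - 38 = 21

21


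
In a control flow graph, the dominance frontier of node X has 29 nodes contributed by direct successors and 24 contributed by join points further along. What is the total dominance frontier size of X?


DF(X) = direct successor contributions + join point contributions
= 29 + 24 = 53

53


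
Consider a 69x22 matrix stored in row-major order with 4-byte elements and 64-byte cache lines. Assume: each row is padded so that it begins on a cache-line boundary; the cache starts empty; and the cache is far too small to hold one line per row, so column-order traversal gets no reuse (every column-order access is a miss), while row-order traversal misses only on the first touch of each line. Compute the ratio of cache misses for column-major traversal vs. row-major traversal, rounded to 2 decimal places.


Each row occupies 22 * 4 = 88 bytes and starts on a line boundary, so it spans ceil(88 / 64) = 2 cache lines.
Row-major traversal misses (one per line touched): 69 * ceil(22 * 4 / 64) = 138
Column-major traversal misses (no reuse, every access misses): 69 * 22 = 1518
Ratio = 1518 / 138 = 11.0

11.0


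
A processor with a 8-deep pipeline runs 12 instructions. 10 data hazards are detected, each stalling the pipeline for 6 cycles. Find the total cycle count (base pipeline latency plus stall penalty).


Base cycles = 8 + 12 - 1 = 19
Total stalls = 10 * 6 = 60
Total = 19 + 60 = 79

79


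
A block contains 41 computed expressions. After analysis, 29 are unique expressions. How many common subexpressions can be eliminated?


CSE count = total expressions - unique expressions
= 41 - 29 = 12

12


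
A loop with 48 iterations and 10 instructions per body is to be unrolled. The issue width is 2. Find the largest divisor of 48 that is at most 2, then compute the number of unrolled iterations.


Largest divisor of 48 <= 2 is 2
New iterations = 48 / 2 = 24

24


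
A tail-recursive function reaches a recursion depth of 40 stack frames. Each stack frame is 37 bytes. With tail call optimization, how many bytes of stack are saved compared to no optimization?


Without TCO: 40 * 37 = 1480 bytes
With TCO: reuse 1 frame = 37 bytes
Savings = 1480 - 37 = 1443

1443


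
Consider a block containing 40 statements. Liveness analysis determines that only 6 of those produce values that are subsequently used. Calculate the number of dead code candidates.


Dead code = total statements - live definitions
= 40 - 6 = 34

34


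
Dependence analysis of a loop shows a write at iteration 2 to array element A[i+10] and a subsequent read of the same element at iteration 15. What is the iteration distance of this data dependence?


Distance = read iteration - write iteration
= 15 - 2 = 13

13


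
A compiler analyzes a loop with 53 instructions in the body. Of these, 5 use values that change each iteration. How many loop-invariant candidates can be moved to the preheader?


Invariant candidates = total - loop-dependent
= 53 - 5 = 48

48


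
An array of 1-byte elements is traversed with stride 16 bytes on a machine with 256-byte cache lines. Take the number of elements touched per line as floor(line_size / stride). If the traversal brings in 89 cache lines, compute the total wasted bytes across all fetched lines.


Elements per line = floor(256 / 16) = 16
Bytes used per line = 16 * 1 = 16
Wasted per line = 256 - 16 = 240
Total wasted = 240 * 89 = 21360

21360


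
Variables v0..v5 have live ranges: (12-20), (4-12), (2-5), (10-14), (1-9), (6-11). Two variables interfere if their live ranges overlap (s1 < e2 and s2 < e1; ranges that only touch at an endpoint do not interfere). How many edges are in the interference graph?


Check all pairs for overlapping intervals.
Two intervals (s1,e1) and (s2,e2) overlap if s1 < e2 and s2 < e1.
v0 (12-20) vs v1..v5: overlaps v3 -> 1
v1 (4-12) vs v2..v5: overlaps v2, v3, v4, v5 -> 4
v2 (2-5) vs v3..v5: overlaps v4 -> 1
v3 (10-14) vs v4..v5: overlaps v5 -> 1
v4 (1-9) vs v5: overlaps v5 -> 1
Total overlapping pairs = 1 + 4 + 1 + 1 + 1 = 8

8


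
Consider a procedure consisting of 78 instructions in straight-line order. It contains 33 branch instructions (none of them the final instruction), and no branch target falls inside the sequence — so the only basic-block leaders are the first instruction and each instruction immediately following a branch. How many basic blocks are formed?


With no in-sequence branch targets, the leaders are the first instruction plus the instruction after each branch.
Number of basic blocks = branches + 1
= 33 + 1 = 34

34


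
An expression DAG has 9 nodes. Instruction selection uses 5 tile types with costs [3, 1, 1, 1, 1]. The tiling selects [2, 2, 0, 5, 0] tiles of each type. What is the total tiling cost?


Total cost = sum(count_i * cost_i)
= 2*3 + 2*1 + 0*1 + 5*1 + 0*1
= 13

13


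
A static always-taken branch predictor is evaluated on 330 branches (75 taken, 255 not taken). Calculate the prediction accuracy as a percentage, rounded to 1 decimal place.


Predictor: always-taken
Correct predictions = 75
Accuracy = 75 / 330 * 100 = 22.7%

22.7


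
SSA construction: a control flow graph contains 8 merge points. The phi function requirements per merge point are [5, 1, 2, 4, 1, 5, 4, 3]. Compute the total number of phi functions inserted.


Total phi functions = sum of phi functions at each join node
= 5 + 1 + 2 + 4 + 1 + 5 + 4 + 3 = 25

25


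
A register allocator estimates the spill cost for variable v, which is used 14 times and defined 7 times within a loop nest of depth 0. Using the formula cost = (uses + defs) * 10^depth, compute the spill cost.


uses + defs = 14 + 7 = 21
10^0 = 1
Spill cost = 21 * 1 = 21

21


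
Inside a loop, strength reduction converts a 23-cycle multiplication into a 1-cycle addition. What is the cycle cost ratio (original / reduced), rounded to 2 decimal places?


Ratio = mult_cost / add_cost = 23 / 1 = 23.0

23.0


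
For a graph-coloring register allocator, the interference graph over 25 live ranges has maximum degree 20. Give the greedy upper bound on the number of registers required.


Greedy coloring never needs more than (max_degree + 1) colors: when coloring a vertex, at most max_degree neighbors are already colored.
Upper bound = 20 + 1 = 21

21


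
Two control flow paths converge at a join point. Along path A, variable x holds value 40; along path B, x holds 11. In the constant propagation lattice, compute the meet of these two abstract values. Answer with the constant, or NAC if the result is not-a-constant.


Meet operation: if both paths give the same constant, result is that constant; if they differ, result is NAC (not-a-constant).
Path A: 40, Path B: 11 -> differ
Result: not-a-constant -> NAC

NAC


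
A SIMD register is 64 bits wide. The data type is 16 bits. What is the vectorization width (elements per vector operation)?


Width = SIMD bits / data type bits
= 64 / 16 = 4

4


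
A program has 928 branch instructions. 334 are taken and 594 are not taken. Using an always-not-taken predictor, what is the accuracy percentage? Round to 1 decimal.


Predictor: always-not-taken
Correct predictions = 594
Accuracy = 594 / 928 * 100 = 64.0%

64.0


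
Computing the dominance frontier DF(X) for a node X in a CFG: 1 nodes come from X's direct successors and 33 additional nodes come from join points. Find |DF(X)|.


DF(X) = direct successor contributions + join point contributions
= 1 + 33 = 34

34


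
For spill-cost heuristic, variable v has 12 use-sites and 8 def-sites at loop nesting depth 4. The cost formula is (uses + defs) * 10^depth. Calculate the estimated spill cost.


uses + defs = 12 + 8 = 20
10^4 = 10000
Spill cost = 20 * 10000 = 200000

200000


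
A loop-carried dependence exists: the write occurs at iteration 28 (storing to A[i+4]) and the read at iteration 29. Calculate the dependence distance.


Distance = read iteration - write iteration
= 29 - 28 = 1

1


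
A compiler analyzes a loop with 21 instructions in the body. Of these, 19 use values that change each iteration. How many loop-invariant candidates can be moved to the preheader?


Invariant candidates = total - loop-dependent
= 21 - 19 = 2

2


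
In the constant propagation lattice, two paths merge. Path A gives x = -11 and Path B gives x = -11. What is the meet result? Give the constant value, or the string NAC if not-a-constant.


Meet operation: if both paths give the same constant, result is that constant; if they differ, result is NAC (not-a-constant).
Path A: -11, Path B: -11 -> equal
Result: constant -> -11

-11


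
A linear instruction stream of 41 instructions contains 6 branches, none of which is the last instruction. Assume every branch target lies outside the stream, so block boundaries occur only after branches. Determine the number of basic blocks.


With no in-sequence branch targets, the leaders are the first instruction plus the instruction after each branch.
Number of basic blocks = branches + 1
= 6 + 1 = 7

7


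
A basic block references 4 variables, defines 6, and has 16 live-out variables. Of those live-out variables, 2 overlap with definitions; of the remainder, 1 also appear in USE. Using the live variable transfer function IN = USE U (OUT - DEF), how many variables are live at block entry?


OUT - DEF: 16 - 2 = 14
|IN| = |USE| + |OUT - DEF| - |USE ∩ (OUT - DEF)| = 4 + 14 - 1 = 17

17


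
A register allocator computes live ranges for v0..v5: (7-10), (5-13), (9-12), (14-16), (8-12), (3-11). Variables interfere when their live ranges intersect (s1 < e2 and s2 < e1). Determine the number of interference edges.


Check all pairs for overlapping intervals.
Two intervals (s1,e1) and (s2,e2) overlap if s1 < e2 and s2 < e1.
v0 (7-10) vs v1..v5: overlaps v1, v2, v4, v5 -> 4
v1 (5-13) vs v2..v5: overlaps v2, v4, v5 -> 3
v2 (9-12) vs v3..v5: overlaps v4, v5 -> 2
v3 (14-16) vs v4..v5: overlaps none -> 0
v4 (8-12) vs v5: overlaps v5 -> 1
Total overlapping pairs = 4 + 3 + 2 + 0 + 1 = 10

10


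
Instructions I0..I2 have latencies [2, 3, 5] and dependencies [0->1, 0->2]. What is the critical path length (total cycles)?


Compute longest path through dependency graph: dist(Ik) = max over predecessors of dist + latency(Ik).
dist(I0) = latency 2 = 2
dist(I1) = dist(I0) + 3 = 2 + 3 = 5
dist(I2) = dist(I0) + 5 = 2 + 5 = 7
Critical path = max dist = 7

7


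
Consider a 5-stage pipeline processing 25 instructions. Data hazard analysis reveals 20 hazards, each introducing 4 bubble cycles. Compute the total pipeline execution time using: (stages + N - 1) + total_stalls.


Base cycles = 5 + 25 - 1 = 29
Total stalls = 20 * 4 = 80
Total = 29 + 80 = 109

109


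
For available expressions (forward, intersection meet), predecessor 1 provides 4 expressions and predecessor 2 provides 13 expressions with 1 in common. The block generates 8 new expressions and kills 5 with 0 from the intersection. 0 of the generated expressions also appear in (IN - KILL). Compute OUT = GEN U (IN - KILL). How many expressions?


IN = intersection of predecessors = 1
IN - KILL = 1 - 0 = 1
|OUT| = |GEN| + |IN - KILL| - |GEN ∩ (IN - KILL)| = 8 + 1 - 0 = 9

9


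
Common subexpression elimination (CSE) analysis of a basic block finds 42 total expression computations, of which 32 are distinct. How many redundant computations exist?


CSE count = total expressions - unique expressions
= 42 - 32 = 10

10


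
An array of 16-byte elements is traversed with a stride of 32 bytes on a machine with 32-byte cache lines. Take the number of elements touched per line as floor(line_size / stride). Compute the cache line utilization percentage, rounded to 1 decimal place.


Elements per cache line = floor(32 / 32) = 1
Bytes used = 1 * 16 = 16
Utilization = 16 / 32 * 100 = 50.0%

50.0


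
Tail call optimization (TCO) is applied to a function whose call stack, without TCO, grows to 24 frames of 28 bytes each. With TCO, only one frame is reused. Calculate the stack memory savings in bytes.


Without TCO: 24 * 28 = 672 bytes
With TCO: reuse 1 frame = 28 bytes
Savings = 672 - 28 = 644

644


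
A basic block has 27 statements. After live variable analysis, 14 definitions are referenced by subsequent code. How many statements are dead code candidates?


Dead code = total statements - live definitions
= 27 - 14 = 13

13


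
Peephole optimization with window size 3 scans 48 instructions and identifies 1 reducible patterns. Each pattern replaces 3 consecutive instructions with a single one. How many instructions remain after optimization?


Each match removes 2 instructions.
Total removed = 1 * 2 = 2
Remaining = 48 - 2 = 46

46


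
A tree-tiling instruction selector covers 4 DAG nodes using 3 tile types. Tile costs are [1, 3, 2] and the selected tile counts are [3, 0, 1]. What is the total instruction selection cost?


Total cost = sum(count_i * cost_i)
= 3*1 + 0*3 + 1*2
= 5

5


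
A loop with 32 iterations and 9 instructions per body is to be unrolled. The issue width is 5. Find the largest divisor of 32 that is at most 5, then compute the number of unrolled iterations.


Largest divisor of 32 <= 5 is 4
New iterations = 32 / 4 = 8

8


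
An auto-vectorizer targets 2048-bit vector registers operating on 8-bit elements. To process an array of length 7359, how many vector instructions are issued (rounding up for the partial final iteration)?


Width = 2048 / 8 = 256 elements per vector op
Iterations = ceil(7359 / 256) = 29

29


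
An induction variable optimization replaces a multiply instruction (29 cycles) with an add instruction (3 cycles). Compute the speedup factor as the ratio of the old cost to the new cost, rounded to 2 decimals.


Ratio = mult_cost / add_cost = 29 / 3 = 9.67

9.67


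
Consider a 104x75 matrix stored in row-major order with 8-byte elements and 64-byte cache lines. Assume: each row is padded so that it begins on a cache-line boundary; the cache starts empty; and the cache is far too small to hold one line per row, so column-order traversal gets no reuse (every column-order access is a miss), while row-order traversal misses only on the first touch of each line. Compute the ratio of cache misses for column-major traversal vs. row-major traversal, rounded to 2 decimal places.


Each row occupies 75 * 8 = 600 bytes and starts on a line boundary, so it spans ceil(600 / 64) = 10 cache lines.
Row-major traversal misses (one per line touched): 104 * ceil(75 * 8 / 64) = 1040
Column-major traversal misses (no reuse, every access misses): 104 * 75 = 7800
Ratio = 7800 / 1040 = 7.5

7.5


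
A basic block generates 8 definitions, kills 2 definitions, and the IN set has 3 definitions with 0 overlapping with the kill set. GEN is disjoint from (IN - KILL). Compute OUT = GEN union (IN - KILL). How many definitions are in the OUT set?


IN - KILL: 3 - 0 = 3 surviving definitions
OUT = GEN + surviving = 8 + 3 = 11

11


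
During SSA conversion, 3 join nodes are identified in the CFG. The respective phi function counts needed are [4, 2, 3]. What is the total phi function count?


Total phi functions = sum of phi functions at each join node
= 4 + 2 + 3 = 9

9


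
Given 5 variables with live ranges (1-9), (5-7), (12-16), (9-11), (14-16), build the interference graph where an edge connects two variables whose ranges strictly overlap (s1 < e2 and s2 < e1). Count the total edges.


Check all pairs for overlapping intervals.
Two intervals (s1,e1) and (s2,e2) overlap if s1 < e2 and s2 < e1.
v0 (1-9) vs v1..v4: overlaps v1 -> 1
v1 (5-7) vs v2..v4: overlaps none -> 0
v2 (12-16) vs v3..v4: overlaps v4 -> 1
v3 (9-11) vs v4: overlaps none -> 0
Total overlapping pairs = 1 + 0 + 1 + 0 = 2

2


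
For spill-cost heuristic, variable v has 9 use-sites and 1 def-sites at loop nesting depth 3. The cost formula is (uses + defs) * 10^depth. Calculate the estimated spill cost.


uses + defs = 9 + 1 = 10
10^3 = 1000
Spill cost = 10 * 1000 = 10000

10000


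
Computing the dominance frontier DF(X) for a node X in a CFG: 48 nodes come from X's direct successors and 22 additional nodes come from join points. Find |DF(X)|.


DF(X) = direct successor contributions + join point contributions
= 48 + 22 = 70

70


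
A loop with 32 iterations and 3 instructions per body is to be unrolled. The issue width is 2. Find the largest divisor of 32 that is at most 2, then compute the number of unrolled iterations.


Largest divisor of 32 <= 2 is 2
New iterations = 32 / 2 = 16

16


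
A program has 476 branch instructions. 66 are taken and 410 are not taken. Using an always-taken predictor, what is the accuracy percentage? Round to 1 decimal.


Predictor: always-taken
Correct predictions = 66
Accuracy = 66 / 476 * 100 = 13.9%

13.9


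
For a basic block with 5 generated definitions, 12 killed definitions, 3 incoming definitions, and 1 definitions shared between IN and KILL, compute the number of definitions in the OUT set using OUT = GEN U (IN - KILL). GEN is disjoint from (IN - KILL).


IN - KILL: 3 - 1 = 2 surviving definitions
OUT = GEN + surviving = 5 + 2 = 7

7


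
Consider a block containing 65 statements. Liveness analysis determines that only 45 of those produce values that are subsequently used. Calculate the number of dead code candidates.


Dead code = total statements - live definitions
= 65 - 45 = 20

20


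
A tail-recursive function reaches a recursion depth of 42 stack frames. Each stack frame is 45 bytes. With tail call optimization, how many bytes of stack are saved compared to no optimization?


Without TCO: 42 * 45 = 1890 bytes
With TCO: reuse 1 frame = 45 bytes
Savings = 1890 - 45 = 1845

1845


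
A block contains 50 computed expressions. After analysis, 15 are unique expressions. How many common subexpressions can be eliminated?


CSE count = total expressions - unique expressions
= 50 - 15 = 35

35


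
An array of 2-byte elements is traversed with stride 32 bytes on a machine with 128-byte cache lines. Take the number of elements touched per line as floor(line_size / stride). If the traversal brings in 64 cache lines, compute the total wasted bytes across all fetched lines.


Elements per line = floor(128 / 32) = 4
Bytes used per line = 4 * 2 = 8
Wasted per line = 128 - 8 = 120
Total wasted = 120 * 64 = 7680

7680


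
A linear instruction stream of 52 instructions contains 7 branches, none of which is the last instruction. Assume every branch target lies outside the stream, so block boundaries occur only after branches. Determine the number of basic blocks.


With no in-sequence branch targets, the leaders are the first instruction plus the instruction after each branch.
Number of basic blocks = branches + 1
= 7 + 1 = 8

8


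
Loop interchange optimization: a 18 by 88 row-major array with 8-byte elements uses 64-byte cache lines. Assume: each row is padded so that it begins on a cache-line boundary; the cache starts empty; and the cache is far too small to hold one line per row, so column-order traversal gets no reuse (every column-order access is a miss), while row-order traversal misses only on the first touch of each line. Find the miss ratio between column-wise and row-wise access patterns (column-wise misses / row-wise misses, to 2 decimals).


Each row occupies 88 * 8 = 704 bytes and starts on a line boundary, so it spans ceil(704 / 64) = 11 cache lines.
Row-major traversal misses (one per line touched): 18 * ceil(88 * 8 / 64) = 198
Column-major traversal misses (no reuse, every access misses): 18 * 88 = 1584
Ratio = 1584 / 198 = 8.0

8.0


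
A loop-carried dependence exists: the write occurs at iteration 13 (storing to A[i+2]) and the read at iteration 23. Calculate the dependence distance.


Distance = read iteration - write iteration
= 23 - 13 = 10

10


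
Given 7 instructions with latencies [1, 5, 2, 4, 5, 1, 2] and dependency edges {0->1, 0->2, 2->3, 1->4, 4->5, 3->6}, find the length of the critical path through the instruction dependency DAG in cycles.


Compute longest path through dependency graph: dist(Ik) = max over predecessors of dist + latency(Ik).
dist(I0) = latency 1 = 1
dist(I1) = dist(I0) + 5 = 1 + 5 = 6
dist(I2) = dist(I0) + 2 = 1 + 2 = 3
dist(I3) = dist(I2) + 4 = 3 + 4 = 7
dist(I4) = dist(I1) + 5 = 6 + 5 = 11
dist(I5) = dist(I4) + 1 = 11 + 1 = 12
dist(I6) = dist(I3) + 2 = 7 + 2 = 9
Critical path = max dist = 12

12


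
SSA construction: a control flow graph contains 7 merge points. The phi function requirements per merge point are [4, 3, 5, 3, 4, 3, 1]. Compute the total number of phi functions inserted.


Total phi functions = sum of phi functions at each join node
= 4 + 3 + 5 + 3 + 4 + 3 + 1 = 23

23


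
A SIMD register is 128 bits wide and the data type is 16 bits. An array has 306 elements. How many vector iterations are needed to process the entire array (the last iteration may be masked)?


Width = 128 / 16 = 8 elements per vector op
Iterations = ceil(306 / 8) = 39

39


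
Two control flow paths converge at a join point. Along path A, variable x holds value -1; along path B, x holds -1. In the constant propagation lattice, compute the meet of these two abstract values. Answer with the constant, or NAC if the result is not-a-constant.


Meet operation: if both paths give the same constant, result is that constant; if they differ, result is NAC (not-a-constant).
Path A: -1, Path B: -1 -> equal
Result: constant -> -1

-1


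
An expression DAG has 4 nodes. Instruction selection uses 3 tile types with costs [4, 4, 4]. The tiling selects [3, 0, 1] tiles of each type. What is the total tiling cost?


Total cost = sum(count_i * cost_i)
= 3*4 + 0*4 + 1*4
= 16

16


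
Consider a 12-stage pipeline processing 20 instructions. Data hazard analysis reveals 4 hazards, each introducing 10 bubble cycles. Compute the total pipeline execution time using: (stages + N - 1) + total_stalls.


Base cycles = 12 + 20 - 1 = 31
Total stalls = 4 * 10 = 40
Total = 31 + 40 = 71

71


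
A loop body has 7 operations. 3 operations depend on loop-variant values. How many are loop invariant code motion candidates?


Invariant candidates = total - loop-dependent
= 7 - 3 = 4

4


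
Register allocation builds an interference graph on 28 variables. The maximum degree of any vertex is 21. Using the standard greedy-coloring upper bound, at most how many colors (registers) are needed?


Greedy coloring never needs more than (max_degree + 1) colors: when coloring a vertex, at most max_degree neighbors are already colored.
Upper bound = 21 + 1 = 22

22


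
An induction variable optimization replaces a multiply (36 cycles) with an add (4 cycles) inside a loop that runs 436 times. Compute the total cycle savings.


Per-iteration saving = 36 - 4 = 32
Total saved = 436 * 32 = 13952

13952


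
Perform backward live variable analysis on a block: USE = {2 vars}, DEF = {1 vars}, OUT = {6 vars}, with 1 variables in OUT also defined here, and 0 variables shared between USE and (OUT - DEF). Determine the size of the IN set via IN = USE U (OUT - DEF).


OUT - DEF: 6 - 1 = 5
|IN| = |USE| + |OUT - DEF| - |USE ∩ (OUT - DEF)| = 2 + 5 - 0 = 7

7


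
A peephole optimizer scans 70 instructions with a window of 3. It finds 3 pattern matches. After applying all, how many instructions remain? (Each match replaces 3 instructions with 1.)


Each match removes 2 instructions.
Total removed = 3 * 2 = 6
Remaining = 70 - 6 = 64

64


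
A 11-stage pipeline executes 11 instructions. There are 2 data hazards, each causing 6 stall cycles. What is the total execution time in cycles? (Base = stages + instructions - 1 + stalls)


Base cycles = 11 + 11 - 1 = 21
Total stalls = 2 * 6 = 12
Total = 21 + 12 = 33

33


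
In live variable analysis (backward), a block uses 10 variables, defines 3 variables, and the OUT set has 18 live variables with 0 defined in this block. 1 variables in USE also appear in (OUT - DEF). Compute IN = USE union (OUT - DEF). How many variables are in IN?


OUT - DEF: 18 - 0 = 18
|IN| = |USE| + |OUT - DEF| - |USE ∩ (OUT - DEF)| = 10 + 18 - 1 = 27

27


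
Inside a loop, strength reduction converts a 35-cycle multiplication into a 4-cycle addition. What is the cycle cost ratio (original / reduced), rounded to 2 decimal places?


Ratio = mult_cost / add_cost = 35 / 4 = 8.75

8.75


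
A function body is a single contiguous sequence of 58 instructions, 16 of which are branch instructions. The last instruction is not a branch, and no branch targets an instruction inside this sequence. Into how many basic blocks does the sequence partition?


With no in-sequence branch targets, the leaders are the first instruction plus the instruction after each branch.
Number of basic blocks = branches + 1
= 16 + 1 = 17

17


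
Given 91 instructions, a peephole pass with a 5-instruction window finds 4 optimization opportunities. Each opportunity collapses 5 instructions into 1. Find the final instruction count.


Each match removes 4 instructions.
Total removed = 4 * 4 = 16
Remaining = 91 - 16 = 75

75


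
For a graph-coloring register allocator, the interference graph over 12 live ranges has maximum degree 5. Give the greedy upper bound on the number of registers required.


Greedy coloring never needs more than (max_degree + 1) colors: when coloring a vertex, at most max_degree neighbors are already colored.
Upper bound = 5 + 1 = 6

6


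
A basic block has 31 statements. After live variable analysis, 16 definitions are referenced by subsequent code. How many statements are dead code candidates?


Dead code = total statements - live definitions
= 31 - 16 = 15

15


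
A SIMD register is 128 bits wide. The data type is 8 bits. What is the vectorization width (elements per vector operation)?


Width = SIMD bits / data type bits
= 128 / 8 = 16

16


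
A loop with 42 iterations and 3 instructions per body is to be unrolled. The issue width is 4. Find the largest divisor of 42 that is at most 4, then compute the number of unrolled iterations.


Largest divisor of 42 <= 4 is 3
New iterations = 42 / 3 = 14

14


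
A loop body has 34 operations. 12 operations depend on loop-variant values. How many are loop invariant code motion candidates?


Invariant candidates = total - loop-dependent
= 34 - 12 = 22

22


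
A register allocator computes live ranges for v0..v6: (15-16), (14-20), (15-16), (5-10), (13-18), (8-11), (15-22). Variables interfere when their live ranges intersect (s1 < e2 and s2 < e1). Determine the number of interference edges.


Check all pairs for overlapping intervals.
Two intervals (s1,e1) and (s2,e2) overlap if s1 < e2 and s2 < e1.
v0 (15-16) vs v1..v6: overlaps v1, v2, v4, v6 -> 4
v1 (14-20) vs v2..v6: overlaps v2, v4, v6 -> 3
v2 (15-16) vs v3..v6: overlaps v4, v6 -> 2
v3 (5-10) vs v4..v6: overlaps v5 -> 1
v4 (13-18) vs v5..v6: overlaps v6 -> 1
v5 (8-11) vs v6: overlaps none -> 0
Total overlapping pairs = 4 + 3 + 2 + 1 + 1 + 0 = 11

11


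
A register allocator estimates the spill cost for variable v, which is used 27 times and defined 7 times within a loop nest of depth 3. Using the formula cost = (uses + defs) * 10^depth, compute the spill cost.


uses + defs = 27 + 7 = 34
10^3 = 1000
Spill cost = 34 * 1000 = 34000

34000


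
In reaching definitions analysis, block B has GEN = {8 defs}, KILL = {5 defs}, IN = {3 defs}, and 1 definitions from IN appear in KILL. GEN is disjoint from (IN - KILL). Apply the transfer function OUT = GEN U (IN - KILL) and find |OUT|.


IN - KILL: 3 - 1 = 2 surviving definitions
OUT = GEN + surviving = 8 + 2 = 10

10


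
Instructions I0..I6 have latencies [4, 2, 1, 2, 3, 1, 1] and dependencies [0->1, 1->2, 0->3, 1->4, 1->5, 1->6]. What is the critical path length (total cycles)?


Compute longest path through dependency graph: dist(Ik) = max over predecessors of dist + latency(Ik).
dist(I0) = latency 4 = 4
dist(I1) = dist(I0) + 2 = 4 + 2 = 6
dist(I2) = dist(I1) + 1 = 6 + 1 = 7
dist(I3) = dist(I0) + 2 = 4 + 2 = 6
dist(I4) = dist(I1) + 3 = 6 + 3 = 9
dist(I5) = dist(I1) + 1 = 6 + 1 = 7
dist(I6) = dist(I1) + 1 = 6 + 1 = 7
Critical path = max dist = 9

9


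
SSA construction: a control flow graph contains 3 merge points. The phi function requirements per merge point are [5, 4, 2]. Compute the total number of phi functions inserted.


Total phi functions = sum of phi functions at each join node
= 5 + 4 + 2 = 11

11


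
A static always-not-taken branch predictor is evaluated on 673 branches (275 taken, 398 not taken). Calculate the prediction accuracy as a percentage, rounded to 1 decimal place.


Predictor: always-not-taken
Correct predictions = 398
Accuracy = 398 / 673 * 100 = 59.1%

59.1


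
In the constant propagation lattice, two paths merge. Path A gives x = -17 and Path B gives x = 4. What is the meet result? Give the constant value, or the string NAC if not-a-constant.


Meet operation: if both paths give the same constant, result is that constant; if they differ, result is NAC (not-a-constant).
Path A: -17, Path B: 4 -> differ
Result: not-a-constant -> NAC

NAC


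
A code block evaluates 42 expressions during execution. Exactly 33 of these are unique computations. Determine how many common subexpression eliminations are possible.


CSE count = total expressions - unique expressions
= 42 - 33 = 9

9


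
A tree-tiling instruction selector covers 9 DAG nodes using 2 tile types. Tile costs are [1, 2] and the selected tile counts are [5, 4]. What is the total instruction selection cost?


Total cost = sum(count_i * cost_i)
= 5*1 + 4*2
= 13

13


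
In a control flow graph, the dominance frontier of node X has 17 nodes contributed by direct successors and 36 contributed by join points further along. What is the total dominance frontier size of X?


DF(X) = direct successor contributions + join point contributions
= 17 + 36 = 53

53


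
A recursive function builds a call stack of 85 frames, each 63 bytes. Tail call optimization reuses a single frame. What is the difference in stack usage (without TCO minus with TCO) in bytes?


Without TCO: 85 * 63 = 5355 bytes
With TCO: reuse 1 frame = 63 bytes
Savings = 5355 - 63 = 5292

5292


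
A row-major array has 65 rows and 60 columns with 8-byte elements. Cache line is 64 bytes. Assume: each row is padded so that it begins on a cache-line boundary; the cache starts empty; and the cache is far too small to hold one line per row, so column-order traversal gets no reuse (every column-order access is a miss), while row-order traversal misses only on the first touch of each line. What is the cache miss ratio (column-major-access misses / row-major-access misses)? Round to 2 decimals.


Each row occupies 60 * 8 = 480 bytes and starts on a line boundary, so it spans ceil(480 / 64) = 8 cache lines.
Row-major traversal misses (one per line touched): 65 * ceil(60 * 8 / 64) = 520
Column-major traversal misses (no reuse, every access misses): 65 * 60 = 3900
Ratio = 3900 / 520 = 7.5

7.5


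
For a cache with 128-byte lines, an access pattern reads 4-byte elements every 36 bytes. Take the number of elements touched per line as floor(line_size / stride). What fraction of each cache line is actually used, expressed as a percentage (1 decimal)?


Elements per cache line = floor(128 / 36) = 3
Bytes used = 3 * 4 = 12
Utilization = 12 / 128 * 100 = 9.4%

9.4


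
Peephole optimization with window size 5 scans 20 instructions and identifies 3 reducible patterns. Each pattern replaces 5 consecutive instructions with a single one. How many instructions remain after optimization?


Each match removes 4 instructions.
Total removed = 3 * 4 = 12
Remaining = 20 - 12 = 8

8


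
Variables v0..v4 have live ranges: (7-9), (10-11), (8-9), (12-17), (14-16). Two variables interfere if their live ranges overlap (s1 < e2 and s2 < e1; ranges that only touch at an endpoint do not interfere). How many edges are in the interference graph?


Check all pairs for overlapping intervals.
Two intervals (s1,e1) and (s2,e2) overlap if s1 < e2 and s2 < e1.
v0 (7-9) vs v1..v4: overlaps v2 -> 1
v1 (10-11) vs v2..v4: overlaps none -> 0
v2 (8-9) vs v3..v4: overlaps none -> 0
v3 (12-17) vs v4: overlaps v4 -> 1
Total overlapping pairs = 1 + 0 + 0 + 1 = 2

2


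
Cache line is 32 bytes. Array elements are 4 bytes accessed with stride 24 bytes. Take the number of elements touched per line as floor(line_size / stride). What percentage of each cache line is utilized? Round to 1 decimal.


Elements per cache line = floor(32 / 24) = 1
Bytes used = 1 * 4 = 4
Utilization = 4 / 32 * 100 = 12.5%

12.5


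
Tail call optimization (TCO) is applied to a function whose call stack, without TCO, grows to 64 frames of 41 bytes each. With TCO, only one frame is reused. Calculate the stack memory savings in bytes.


Without TCO: 64 * 41 = 2624 bytes
With TCO: reuse 1 frame = 41 bytes
Savings = 2624 - 41 = 2583

2583


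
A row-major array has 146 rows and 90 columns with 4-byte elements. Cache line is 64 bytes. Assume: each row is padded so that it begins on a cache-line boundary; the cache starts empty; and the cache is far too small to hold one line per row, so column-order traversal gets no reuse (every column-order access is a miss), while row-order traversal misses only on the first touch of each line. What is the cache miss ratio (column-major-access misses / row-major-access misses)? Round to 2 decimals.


Each row occupies 90 * 4 = 360 bytes and starts on a line boundary, so it spans ceil(360 / 64) = 6 cache lines.
Row-major traversal misses (one per line touched): 146 * ceil(90 * 4 / 64) = 876
Column-major traversal misses (no reuse, every access misses): 146 * 90 = 13140
Ratio = 13140 / 876 = 15.0

15.0


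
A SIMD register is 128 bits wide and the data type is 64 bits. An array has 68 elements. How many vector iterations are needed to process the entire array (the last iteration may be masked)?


Width = 128 / 64 = 2 elements per vector op
Iterations = ceil(68 / 2) = 34

34


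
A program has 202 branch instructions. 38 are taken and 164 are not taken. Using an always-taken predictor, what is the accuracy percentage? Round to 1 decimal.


Predictor: always-taken
Correct predictions = 38
Accuracy = 38 / 202 * 100 = 18.8%

18.8


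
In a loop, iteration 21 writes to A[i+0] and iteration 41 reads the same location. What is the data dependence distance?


Distance = read iteration - write iteration
= 41 - 21 = 20

20


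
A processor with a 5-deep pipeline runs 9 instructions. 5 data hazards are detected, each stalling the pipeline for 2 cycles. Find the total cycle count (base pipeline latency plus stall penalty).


Base cycles = 5 + 9 - 1 = 13
Total stalls = 5 * 2 = 10
Total = 13 + 10 = 23

23


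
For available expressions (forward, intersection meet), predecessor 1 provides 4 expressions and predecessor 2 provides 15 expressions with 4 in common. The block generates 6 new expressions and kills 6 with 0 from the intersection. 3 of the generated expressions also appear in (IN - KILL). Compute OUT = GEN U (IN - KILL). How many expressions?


IN = intersection of predecessors = 4
IN - KILL = 4 - 0 = 4
|OUT| = |GEN| + |IN - KILL| - |GEN ∩ (IN - KILL)| = 6 + 4 - 3 = 7

7


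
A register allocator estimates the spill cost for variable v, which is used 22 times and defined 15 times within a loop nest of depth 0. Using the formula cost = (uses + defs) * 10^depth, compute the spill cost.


uses + defs = 22 + 15 = 37
10^0 = 1
Spill cost = 37 * 1 = 37

37


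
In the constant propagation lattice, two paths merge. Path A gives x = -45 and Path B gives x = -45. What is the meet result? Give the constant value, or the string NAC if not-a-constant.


Meet operation: if both paths give the same constant, result is that constant; if they differ, result is NAC (not-a-constant).
Path A: -45, Path B: -45 -> equal
Result: constant -> -45

-45


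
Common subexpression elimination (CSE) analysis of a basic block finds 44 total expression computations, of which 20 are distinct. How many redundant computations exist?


CSE count = total expressions - unique expressions
= 44 - 20 = 24

24


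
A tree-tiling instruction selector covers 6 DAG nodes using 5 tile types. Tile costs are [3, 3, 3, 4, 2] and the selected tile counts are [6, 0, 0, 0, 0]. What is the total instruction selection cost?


Total cost = sum(count_i * cost_i)
= 6*3 + 0*3 + 0*3 + 0*4 + 0*2
= 18

18


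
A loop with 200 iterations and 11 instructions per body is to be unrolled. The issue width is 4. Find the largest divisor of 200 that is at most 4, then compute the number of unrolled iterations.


Largest divisor of 200 <= 4 is 4
New iterations = 200 / 4 = 50

50


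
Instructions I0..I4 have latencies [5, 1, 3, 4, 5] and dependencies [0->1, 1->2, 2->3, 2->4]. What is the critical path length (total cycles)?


Compute longest path through dependency graph: dist(Ik) = max over predecessors of dist + latency(Ik).
dist(I0) = latency 5 = 5
dist(I1) = dist(I0) + 1 = 5 + 1 = 6
dist(I2) = dist(I1) + 3 = 6 + 3 = 9
dist(I3) = dist(I2) + 4 = 9 + 4 = 13
dist(I4) = dist(I2) + 5 = 9 + 5 = 14
Critical path = max dist = 14

14
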